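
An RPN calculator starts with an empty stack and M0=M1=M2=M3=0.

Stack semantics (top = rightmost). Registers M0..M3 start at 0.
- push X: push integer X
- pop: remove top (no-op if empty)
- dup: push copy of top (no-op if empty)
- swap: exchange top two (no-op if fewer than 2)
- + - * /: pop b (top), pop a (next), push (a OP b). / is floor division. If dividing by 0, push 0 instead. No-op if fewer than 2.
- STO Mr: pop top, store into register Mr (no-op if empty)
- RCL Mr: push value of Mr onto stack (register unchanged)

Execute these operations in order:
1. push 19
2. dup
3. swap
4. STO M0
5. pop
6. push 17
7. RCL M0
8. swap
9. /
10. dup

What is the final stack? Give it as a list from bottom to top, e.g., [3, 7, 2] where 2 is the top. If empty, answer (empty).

Answer: [1, 1]

Derivation:
After op 1 (push 19): stack=[19] mem=[0,0,0,0]
After op 2 (dup): stack=[19,19] mem=[0,0,0,0]
After op 3 (swap): stack=[19,19] mem=[0,0,0,0]
After op 4 (STO M0): stack=[19] mem=[19,0,0,0]
After op 5 (pop): stack=[empty] mem=[19,0,0,0]
After op 6 (push 17): stack=[17] mem=[19,0,0,0]
After op 7 (RCL M0): stack=[17,19] mem=[19,0,0,0]
After op 8 (swap): stack=[19,17] mem=[19,0,0,0]
After op 9 (/): stack=[1] mem=[19,0,0,0]
After op 10 (dup): stack=[1,1] mem=[19,0,0,0]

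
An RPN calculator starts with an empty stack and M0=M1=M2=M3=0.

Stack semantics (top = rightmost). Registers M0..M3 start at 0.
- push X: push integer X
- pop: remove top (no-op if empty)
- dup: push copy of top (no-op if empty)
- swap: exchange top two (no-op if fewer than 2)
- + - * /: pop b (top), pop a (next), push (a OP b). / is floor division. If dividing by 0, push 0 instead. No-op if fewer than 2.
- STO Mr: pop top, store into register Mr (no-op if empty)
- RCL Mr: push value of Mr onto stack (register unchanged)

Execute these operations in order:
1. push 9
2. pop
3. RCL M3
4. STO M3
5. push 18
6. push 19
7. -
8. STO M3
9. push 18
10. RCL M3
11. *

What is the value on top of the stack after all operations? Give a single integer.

Answer: -18

Derivation:
After op 1 (push 9): stack=[9] mem=[0,0,0,0]
After op 2 (pop): stack=[empty] mem=[0,0,0,0]
After op 3 (RCL M3): stack=[0] mem=[0,0,0,0]
After op 4 (STO M3): stack=[empty] mem=[0,0,0,0]
After op 5 (push 18): stack=[18] mem=[0,0,0,0]
After op 6 (push 19): stack=[18,19] mem=[0,0,0,0]
After op 7 (-): stack=[-1] mem=[0,0,0,0]
After op 8 (STO M3): stack=[empty] mem=[0,0,0,-1]
After op 9 (push 18): stack=[18] mem=[0,0,0,-1]
After op 10 (RCL M3): stack=[18,-1] mem=[0,0,0,-1]
After op 11 (*): stack=[-18] mem=[0,0,0,-1]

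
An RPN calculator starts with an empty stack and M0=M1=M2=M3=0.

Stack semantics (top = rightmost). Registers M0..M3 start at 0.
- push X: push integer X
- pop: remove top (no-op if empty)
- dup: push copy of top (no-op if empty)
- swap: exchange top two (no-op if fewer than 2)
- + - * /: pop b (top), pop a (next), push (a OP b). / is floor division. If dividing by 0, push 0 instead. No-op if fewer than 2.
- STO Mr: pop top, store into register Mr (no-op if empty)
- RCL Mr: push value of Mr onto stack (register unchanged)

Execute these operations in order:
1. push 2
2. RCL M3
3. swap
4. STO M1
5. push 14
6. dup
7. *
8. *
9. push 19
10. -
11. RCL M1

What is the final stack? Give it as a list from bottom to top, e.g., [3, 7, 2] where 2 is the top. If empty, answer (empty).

After op 1 (push 2): stack=[2] mem=[0,0,0,0]
After op 2 (RCL M3): stack=[2,0] mem=[0,0,0,0]
After op 3 (swap): stack=[0,2] mem=[0,0,0,0]
After op 4 (STO M1): stack=[0] mem=[0,2,0,0]
After op 5 (push 14): stack=[0,14] mem=[0,2,0,0]
After op 6 (dup): stack=[0,14,14] mem=[0,2,0,0]
After op 7 (*): stack=[0,196] mem=[0,2,0,0]
After op 8 (*): stack=[0] mem=[0,2,0,0]
After op 9 (push 19): stack=[0,19] mem=[0,2,0,0]
After op 10 (-): stack=[-19] mem=[0,2,0,0]
After op 11 (RCL M1): stack=[-19,2] mem=[0,2,0,0]

Answer: [-19, 2]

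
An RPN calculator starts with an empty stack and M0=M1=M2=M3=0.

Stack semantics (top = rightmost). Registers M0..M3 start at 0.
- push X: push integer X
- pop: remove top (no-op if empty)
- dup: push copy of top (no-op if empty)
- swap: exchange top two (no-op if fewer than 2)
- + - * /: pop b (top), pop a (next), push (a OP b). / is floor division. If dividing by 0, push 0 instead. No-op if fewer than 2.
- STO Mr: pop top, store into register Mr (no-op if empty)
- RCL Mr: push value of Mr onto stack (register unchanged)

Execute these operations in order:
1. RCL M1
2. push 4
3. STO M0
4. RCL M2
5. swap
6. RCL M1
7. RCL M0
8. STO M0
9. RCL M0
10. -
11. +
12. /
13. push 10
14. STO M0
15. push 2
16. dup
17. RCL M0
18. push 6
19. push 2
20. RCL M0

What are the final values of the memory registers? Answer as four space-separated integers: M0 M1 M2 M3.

Answer: 10 0 0 0

Derivation:
After op 1 (RCL M1): stack=[0] mem=[0,0,0,0]
After op 2 (push 4): stack=[0,4] mem=[0,0,0,0]
After op 3 (STO M0): stack=[0] mem=[4,0,0,0]
After op 4 (RCL M2): stack=[0,0] mem=[4,0,0,0]
After op 5 (swap): stack=[0,0] mem=[4,0,0,0]
After op 6 (RCL M1): stack=[0,0,0] mem=[4,0,0,0]
After op 7 (RCL M0): stack=[0,0,0,4] mem=[4,0,0,0]
After op 8 (STO M0): stack=[0,0,0] mem=[4,0,0,0]
After op 9 (RCL M0): stack=[0,0,0,4] mem=[4,0,0,0]
After op 10 (-): stack=[0,0,-4] mem=[4,0,0,0]
After op 11 (+): stack=[0,-4] mem=[4,0,0,0]
After op 12 (/): stack=[0] mem=[4,0,0,0]
After op 13 (push 10): stack=[0,10] mem=[4,0,0,0]
After op 14 (STO M0): stack=[0] mem=[10,0,0,0]
After op 15 (push 2): stack=[0,2] mem=[10,0,0,0]
After op 16 (dup): stack=[0,2,2] mem=[10,0,0,0]
After op 17 (RCL M0): stack=[0,2,2,10] mem=[10,0,0,0]
After op 18 (push 6): stack=[0,2,2,10,6] mem=[10,0,0,0]
After op 19 (push 2): stack=[0,2,2,10,6,2] mem=[10,0,0,0]
After op 20 (RCL M0): stack=[0,2,2,10,6,2,10] mem=[10,0,0,0]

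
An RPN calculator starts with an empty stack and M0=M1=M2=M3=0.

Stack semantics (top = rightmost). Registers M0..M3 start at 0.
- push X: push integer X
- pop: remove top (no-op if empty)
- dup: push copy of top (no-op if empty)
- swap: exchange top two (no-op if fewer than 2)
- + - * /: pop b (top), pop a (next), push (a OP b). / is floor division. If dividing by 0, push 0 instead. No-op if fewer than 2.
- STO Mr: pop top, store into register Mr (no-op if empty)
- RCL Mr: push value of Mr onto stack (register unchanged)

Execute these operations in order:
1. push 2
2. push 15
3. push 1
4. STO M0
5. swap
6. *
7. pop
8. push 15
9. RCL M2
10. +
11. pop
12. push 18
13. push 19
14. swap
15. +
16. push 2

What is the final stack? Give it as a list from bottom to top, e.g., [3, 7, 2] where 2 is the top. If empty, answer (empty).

Answer: [37, 2]

Derivation:
After op 1 (push 2): stack=[2] mem=[0,0,0,0]
After op 2 (push 15): stack=[2,15] mem=[0,0,0,0]
After op 3 (push 1): stack=[2,15,1] mem=[0,0,0,0]
After op 4 (STO M0): stack=[2,15] mem=[1,0,0,0]
After op 5 (swap): stack=[15,2] mem=[1,0,0,0]
After op 6 (*): stack=[30] mem=[1,0,0,0]
After op 7 (pop): stack=[empty] mem=[1,0,0,0]
After op 8 (push 15): stack=[15] mem=[1,0,0,0]
After op 9 (RCL M2): stack=[15,0] mem=[1,0,0,0]
After op 10 (+): stack=[15] mem=[1,0,0,0]
After op 11 (pop): stack=[empty] mem=[1,0,0,0]
After op 12 (push 18): stack=[18] mem=[1,0,0,0]
After op 13 (push 19): stack=[18,19] mem=[1,0,0,0]
After op 14 (swap): stack=[19,18] mem=[1,0,0,0]
After op 15 (+): stack=[37] mem=[1,0,0,0]
After op 16 (push 2): stack=[37,2] mem=[1,0,0,0]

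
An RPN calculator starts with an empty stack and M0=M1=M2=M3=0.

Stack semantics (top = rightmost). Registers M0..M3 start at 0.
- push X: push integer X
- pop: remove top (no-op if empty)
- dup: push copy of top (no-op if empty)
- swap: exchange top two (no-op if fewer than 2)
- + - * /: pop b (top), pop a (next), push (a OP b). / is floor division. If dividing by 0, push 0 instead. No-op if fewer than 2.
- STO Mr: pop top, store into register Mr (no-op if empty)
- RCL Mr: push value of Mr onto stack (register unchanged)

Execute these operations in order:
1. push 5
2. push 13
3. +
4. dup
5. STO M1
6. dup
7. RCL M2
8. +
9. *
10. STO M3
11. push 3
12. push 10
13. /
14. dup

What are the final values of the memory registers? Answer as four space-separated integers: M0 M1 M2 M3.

Answer: 0 18 0 324

Derivation:
After op 1 (push 5): stack=[5] mem=[0,0,0,0]
After op 2 (push 13): stack=[5,13] mem=[0,0,0,0]
After op 3 (+): stack=[18] mem=[0,0,0,0]
After op 4 (dup): stack=[18,18] mem=[0,0,0,0]
After op 5 (STO M1): stack=[18] mem=[0,18,0,0]
After op 6 (dup): stack=[18,18] mem=[0,18,0,0]
After op 7 (RCL M2): stack=[18,18,0] mem=[0,18,0,0]
After op 8 (+): stack=[18,18] mem=[0,18,0,0]
After op 9 (*): stack=[324] mem=[0,18,0,0]
After op 10 (STO M3): stack=[empty] mem=[0,18,0,324]
After op 11 (push 3): stack=[3] mem=[0,18,0,324]
After op 12 (push 10): stack=[3,10] mem=[0,18,0,324]
After op 13 (/): stack=[0] mem=[0,18,0,324]
After op 14 (dup): stack=[0,0] mem=[0,18,0,324]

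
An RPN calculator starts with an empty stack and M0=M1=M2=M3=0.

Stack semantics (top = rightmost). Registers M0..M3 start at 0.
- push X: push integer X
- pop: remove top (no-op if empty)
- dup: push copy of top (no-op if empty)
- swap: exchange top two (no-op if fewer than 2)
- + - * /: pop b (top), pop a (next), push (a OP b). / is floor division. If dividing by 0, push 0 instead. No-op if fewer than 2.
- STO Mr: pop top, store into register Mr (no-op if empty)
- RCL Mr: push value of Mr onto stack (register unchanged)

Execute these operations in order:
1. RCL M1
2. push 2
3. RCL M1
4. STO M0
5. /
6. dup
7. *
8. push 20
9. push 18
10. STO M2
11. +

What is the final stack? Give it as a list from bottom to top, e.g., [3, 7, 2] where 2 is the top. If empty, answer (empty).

After op 1 (RCL M1): stack=[0] mem=[0,0,0,0]
After op 2 (push 2): stack=[0,2] mem=[0,0,0,0]
After op 3 (RCL M1): stack=[0,2,0] mem=[0,0,0,0]
After op 4 (STO M0): stack=[0,2] mem=[0,0,0,0]
After op 5 (/): stack=[0] mem=[0,0,0,0]
After op 6 (dup): stack=[0,0] mem=[0,0,0,0]
After op 7 (*): stack=[0] mem=[0,0,0,0]
After op 8 (push 20): stack=[0,20] mem=[0,0,0,0]
After op 9 (push 18): stack=[0,20,18] mem=[0,0,0,0]
After op 10 (STO M2): stack=[0,20] mem=[0,0,18,0]
After op 11 (+): stack=[20] mem=[0,0,18,0]

Answer: [20]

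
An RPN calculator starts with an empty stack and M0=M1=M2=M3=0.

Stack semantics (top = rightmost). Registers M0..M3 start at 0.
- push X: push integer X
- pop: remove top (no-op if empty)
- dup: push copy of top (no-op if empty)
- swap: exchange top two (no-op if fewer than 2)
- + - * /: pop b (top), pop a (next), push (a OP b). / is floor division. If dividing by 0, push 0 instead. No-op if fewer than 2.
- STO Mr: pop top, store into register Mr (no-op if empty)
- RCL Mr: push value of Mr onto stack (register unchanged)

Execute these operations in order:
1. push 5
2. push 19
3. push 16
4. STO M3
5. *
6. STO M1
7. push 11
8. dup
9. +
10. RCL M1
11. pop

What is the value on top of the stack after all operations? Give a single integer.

After op 1 (push 5): stack=[5] mem=[0,0,0,0]
After op 2 (push 19): stack=[5,19] mem=[0,0,0,0]
After op 3 (push 16): stack=[5,19,16] mem=[0,0,0,0]
After op 4 (STO M3): stack=[5,19] mem=[0,0,0,16]
After op 5 (*): stack=[95] mem=[0,0,0,16]
After op 6 (STO M1): stack=[empty] mem=[0,95,0,16]
After op 7 (push 11): stack=[11] mem=[0,95,0,16]
After op 8 (dup): stack=[11,11] mem=[0,95,0,16]
After op 9 (+): stack=[22] mem=[0,95,0,16]
After op 10 (RCL M1): stack=[22,95] mem=[0,95,0,16]
After op 11 (pop): stack=[22] mem=[0,95,0,16]

Answer: 22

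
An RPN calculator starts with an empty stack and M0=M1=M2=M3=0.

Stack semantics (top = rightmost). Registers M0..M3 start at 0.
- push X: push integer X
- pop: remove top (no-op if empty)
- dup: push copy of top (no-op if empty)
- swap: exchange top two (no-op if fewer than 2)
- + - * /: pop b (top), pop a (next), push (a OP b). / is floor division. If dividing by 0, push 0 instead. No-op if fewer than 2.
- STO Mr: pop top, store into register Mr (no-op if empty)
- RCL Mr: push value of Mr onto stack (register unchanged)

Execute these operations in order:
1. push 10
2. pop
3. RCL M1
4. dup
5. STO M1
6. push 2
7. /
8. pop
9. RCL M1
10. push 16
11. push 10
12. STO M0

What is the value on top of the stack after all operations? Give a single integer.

Answer: 16

Derivation:
After op 1 (push 10): stack=[10] mem=[0,0,0,0]
After op 2 (pop): stack=[empty] mem=[0,0,0,0]
After op 3 (RCL M1): stack=[0] mem=[0,0,0,0]
After op 4 (dup): stack=[0,0] mem=[0,0,0,0]
After op 5 (STO M1): stack=[0] mem=[0,0,0,0]
After op 6 (push 2): stack=[0,2] mem=[0,0,0,0]
After op 7 (/): stack=[0] mem=[0,0,0,0]
After op 8 (pop): stack=[empty] mem=[0,0,0,0]
After op 9 (RCL M1): stack=[0] mem=[0,0,0,0]
After op 10 (push 16): stack=[0,16] mem=[0,0,0,0]
After op 11 (push 10): stack=[0,16,10] mem=[0,0,0,0]
After op 12 (STO M0): stack=[0,16] mem=[10,0,0,0]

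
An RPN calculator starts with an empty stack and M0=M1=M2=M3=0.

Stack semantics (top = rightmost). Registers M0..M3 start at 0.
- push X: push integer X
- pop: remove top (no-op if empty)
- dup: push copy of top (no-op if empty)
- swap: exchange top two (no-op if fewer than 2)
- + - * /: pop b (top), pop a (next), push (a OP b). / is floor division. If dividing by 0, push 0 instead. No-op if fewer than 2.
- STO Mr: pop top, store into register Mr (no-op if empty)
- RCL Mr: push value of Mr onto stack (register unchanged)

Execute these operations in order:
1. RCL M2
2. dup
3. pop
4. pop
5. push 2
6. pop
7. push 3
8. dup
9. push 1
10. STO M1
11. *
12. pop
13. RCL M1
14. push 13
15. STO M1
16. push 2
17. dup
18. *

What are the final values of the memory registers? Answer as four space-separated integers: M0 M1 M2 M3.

Answer: 0 13 0 0

Derivation:
After op 1 (RCL M2): stack=[0] mem=[0,0,0,0]
After op 2 (dup): stack=[0,0] mem=[0,0,0,0]
After op 3 (pop): stack=[0] mem=[0,0,0,0]
After op 4 (pop): stack=[empty] mem=[0,0,0,0]
After op 5 (push 2): stack=[2] mem=[0,0,0,0]
After op 6 (pop): stack=[empty] mem=[0,0,0,0]
After op 7 (push 3): stack=[3] mem=[0,0,0,0]
After op 8 (dup): stack=[3,3] mem=[0,0,0,0]
After op 9 (push 1): stack=[3,3,1] mem=[0,0,0,0]
After op 10 (STO M1): stack=[3,3] mem=[0,1,0,0]
After op 11 (*): stack=[9] mem=[0,1,0,0]
After op 12 (pop): stack=[empty] mem=[0,1,0,0]
After op 13 (RCL M1): stack=[1] mem=[0,1,0,0]
After op 14 (push 13): stack=[1,13] mem=[0,1,0,0]
After op 15 (STO M1): stack=[1] mem=[0,13,0,0]
After op 16 (push 2): stack=[1,2] mem=[0,13,0,0]
After op 17 (dup): stack=[1,2,2] mem=[0,13,0,0]
After op 18 (*): stack=[1,4] mem=[0,13,0,0]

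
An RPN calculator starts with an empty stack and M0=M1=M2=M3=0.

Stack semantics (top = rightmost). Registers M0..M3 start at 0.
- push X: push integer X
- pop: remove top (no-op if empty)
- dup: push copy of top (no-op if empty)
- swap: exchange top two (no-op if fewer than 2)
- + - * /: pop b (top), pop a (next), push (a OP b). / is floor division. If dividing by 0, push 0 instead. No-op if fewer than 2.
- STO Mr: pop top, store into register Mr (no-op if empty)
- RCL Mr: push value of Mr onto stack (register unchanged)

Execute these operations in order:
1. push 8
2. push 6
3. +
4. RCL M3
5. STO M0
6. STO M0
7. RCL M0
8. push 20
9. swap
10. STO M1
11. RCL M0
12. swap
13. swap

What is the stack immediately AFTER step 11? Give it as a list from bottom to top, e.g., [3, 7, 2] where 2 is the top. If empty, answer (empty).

After op 1 (push 8): stack=[8] mem=[0,0,0,0]
After op 2 (push 6): stack=[8,6] mem=[0,0,0,0]
After op 3 (+): stack=[14] mem=[0,0,0,0]
After op 4 (RCL M3): stack=[14,0] mem=[0,0,0,0]
After op 5 (STO M0): stack=[14] mem=[0,0,0,0]
After op 6 (STO M0): stack=[empty] mem=[14,0,0,0]
After op 7 (RCL M0): stack=[14] mem=[14,0,0,0]
After op 8 (push 20): stack=[14,20] mem=[14,0,0,0]
After op 9 (swap): stack=[20,14] mem=[14,0,0,0]
After op 10 (STO M1): stack=[20] mem=[14,14,0,0]
After op 11 (RCL M0): stack=[20,14] mem=[14,14,0,0]

[20, 14]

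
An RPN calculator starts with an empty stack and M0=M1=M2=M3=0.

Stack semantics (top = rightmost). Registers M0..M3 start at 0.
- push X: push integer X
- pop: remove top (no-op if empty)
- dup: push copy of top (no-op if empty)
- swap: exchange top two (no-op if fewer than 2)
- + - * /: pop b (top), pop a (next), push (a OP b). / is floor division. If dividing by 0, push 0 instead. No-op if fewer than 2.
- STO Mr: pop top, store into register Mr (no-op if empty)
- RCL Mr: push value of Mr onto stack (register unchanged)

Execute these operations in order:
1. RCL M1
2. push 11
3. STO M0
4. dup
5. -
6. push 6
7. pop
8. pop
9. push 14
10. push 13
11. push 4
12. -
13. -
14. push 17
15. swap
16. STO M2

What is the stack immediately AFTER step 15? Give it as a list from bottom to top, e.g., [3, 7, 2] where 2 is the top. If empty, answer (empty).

After op 1 (RCL M1): stack=[0] mem=[0,0,0,0]
After op 2 (push 11): stack=[0,11] mem=[0,0,0,0]
After op 3 (STO M0): stack=[0] mem=[11,0,0,0]
After op 4 (dup): stack=[0,0] mem=[11,0,0,0]
After op 5 (-): stack=[0] mem=[11,0,0,0]
After op 6 (push 6): stack=[0,6] mem=[11,0,0,0]
After op 7 (pop): stack=[0] mem=[11,0,0,0]
After op 8 (pop): stack=[empty] mem=[11,0,0,0]
After op 9 (push 14): stack=[14] mem=[11,0,0,0]
After op 10 (push 13): stack=[14,13] mem=[11,0,0,0]
After op 11 (push 4): stack=[14,13,4] mem=[11,0,0,0]
After op 12 (-): stack=[14,9] mem=[11,0,0,0]
After op 13 (-): stack=[5] mem=[11,0,0,0]
After op 14 (push 17): stack=[5,17] mem=[11,0,0,0]
After op 15 (swap): stack=[17,5] mem=[11,0,0,0]

[17, 5]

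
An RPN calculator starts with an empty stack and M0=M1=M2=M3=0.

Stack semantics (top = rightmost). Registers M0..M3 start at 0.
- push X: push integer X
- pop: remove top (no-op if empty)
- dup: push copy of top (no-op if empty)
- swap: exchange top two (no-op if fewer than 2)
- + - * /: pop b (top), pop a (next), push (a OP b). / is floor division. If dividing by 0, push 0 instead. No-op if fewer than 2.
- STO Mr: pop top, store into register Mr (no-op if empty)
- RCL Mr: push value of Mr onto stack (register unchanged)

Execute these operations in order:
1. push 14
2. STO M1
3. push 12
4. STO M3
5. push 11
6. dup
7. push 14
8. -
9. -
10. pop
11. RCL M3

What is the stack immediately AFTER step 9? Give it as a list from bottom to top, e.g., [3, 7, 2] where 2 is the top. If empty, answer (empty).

After op 1 (push 14): stack=[14] mem=[0,0,0,0]
After op 2 (STO M1): stack=[empty] mem=[0,14,0,0]
After op 3 (push 12): stack=[12] mem=[0,14,0,0]
After op 4 (STO M3): stack=[empty] mem=[0,14,0,12]
After op 5 (push 11): stack=[11] mem=[0,14,0,12]
After op 6 (dup): stack=[11,11] mem=[0,14,0,12]
After op 7 (push 14): stack=[11,11,14] mem=[0,14,0,12]
After op 8 (-): stack=[11,-3] mem=[0,14,0,12]
After op 9 (-): stack=[14] mem=[0,14,0,12]

[14]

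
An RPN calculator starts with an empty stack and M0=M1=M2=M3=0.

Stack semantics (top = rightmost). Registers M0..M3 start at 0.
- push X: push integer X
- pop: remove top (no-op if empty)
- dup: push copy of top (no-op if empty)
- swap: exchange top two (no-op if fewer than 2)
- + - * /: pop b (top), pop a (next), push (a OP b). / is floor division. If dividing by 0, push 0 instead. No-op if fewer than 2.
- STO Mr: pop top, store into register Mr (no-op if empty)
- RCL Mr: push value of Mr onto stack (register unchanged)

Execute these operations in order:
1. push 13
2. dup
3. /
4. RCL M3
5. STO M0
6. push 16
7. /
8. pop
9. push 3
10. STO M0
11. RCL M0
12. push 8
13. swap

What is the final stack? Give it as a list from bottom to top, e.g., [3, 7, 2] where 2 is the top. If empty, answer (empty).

After op 1 (push 13): stack=[13] mem=[0,0,0,0]
After op 2 (dup): stack=[13,13] mem=[0,0,0,0]
After op 3 (/): stack=[1] mem=[0,0,0,0]
After op 4 (RCL M3): stack=[1,0] mem=[0,0,0,0]
After op 5 (STO M0): stack=[1] mem=[0,0,0,0]
After op 6 (push 16): stack=[1,16] mem=[0,0,0,0]
After op 7 (/): stack=[0] mem=[0,0,0,0]
After op 8 (pop): stack=[empty] mem=[0,0,0,0]
After op 9 (push 3): stack=[3] mem=[0,0,0,0]
After op 10 (STO M0): stack=[empty] mem=[3,0,0,0]
After op 11 (RCL M0): stack=[3] mem=[3,0,0,0]
After op 12 (push 8): stack=[3,8] mem=[3,0,0,0]
After op 13 (swap): stack=[8,3] mem=[3,0,0,0]

Answer: [8, 3]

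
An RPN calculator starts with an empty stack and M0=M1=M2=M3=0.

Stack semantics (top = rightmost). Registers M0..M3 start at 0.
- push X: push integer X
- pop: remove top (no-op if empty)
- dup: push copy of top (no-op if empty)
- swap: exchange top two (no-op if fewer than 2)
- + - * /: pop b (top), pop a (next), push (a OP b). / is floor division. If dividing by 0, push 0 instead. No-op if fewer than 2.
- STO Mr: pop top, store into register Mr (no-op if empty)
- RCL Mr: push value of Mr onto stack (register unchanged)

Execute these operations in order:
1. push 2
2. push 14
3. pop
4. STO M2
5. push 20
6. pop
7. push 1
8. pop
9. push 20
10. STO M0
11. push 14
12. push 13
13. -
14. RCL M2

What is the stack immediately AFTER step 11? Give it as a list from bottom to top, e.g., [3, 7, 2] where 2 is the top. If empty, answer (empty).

After op 1 (push 2): stack=[2] mem=[0,0,0,0]
After op 2 (push 14): stack=[2,14] mem=[0,0,0,0]
After op 3 (pop): stack=[2] mem=[0,0,0,0]
After op 4 (STO M2): stack=[empty] mem=[0,0,2,0]
After op 5 (push 20): stack=[20] mem=[0,0,2,0]
After op 6 (pop): stack=[empty] mem=[0,0,2,0]
After op 7 (push 1): stack=[1] mem=[0,0,2,0]
After op 8 (pop): stack=[empty] mem=[0,0,2,0]
After op 9 (push 20): stack=[20] mem=[0,0,2,0]
After op 10 (STO M0): stack=[empty] mem=[20,0,2,0]
After op 11 (push 14): stack=[14] mem=[20,0,2,0]

[14]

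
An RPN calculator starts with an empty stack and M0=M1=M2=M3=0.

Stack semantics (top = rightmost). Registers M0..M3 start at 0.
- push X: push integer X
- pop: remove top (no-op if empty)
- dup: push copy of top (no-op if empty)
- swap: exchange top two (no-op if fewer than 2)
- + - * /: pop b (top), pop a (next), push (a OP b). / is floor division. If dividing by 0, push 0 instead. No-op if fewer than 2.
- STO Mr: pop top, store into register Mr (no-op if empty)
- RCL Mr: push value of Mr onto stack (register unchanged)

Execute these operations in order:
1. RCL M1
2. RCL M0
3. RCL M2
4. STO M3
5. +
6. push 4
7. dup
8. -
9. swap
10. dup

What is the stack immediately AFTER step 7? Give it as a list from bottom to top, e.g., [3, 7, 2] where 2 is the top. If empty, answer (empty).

After op 1 (RCL M1): stack=[0] mem=[0,0,0,0]
After op 2 (RCL M0): stack=[0,0] mem=[0,0,0,0]
After op 3 (RCL M2): stack=[0,0,0] mem=[0,0,0,0]
After op 4 (STO M3): stack=[0,0] mem=[0,0,0,0]
After op 5 (+): stack=[0] mem=[0,0,0,0]
After op 6 (push 4): stack=[0,4] mem=[0,0,0,0]
After op 7 (dup): stack=[0,4,4] mem=[0,0,0,0]

[0, 4, 4]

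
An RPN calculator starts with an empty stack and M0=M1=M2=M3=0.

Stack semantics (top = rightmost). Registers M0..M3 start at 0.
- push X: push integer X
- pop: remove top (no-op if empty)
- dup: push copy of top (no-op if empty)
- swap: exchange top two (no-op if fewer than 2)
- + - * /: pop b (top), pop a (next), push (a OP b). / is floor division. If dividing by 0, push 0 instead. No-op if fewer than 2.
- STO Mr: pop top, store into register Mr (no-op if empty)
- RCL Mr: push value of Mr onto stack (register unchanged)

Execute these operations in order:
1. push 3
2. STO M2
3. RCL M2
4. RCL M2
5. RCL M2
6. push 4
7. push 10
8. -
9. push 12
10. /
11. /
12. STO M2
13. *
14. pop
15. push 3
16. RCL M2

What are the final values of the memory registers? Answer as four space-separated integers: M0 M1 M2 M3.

Answer: 0 0 -3 0

Derivation:
After op 1 (push 3): stack=[3] mem=[0,0,0,0]
After op 2 (STO M2): stack=[empty] mem=[0,0,3,0]
After op 3 (RCL M2): stack=[3] mem=[0,0,3,0]
After op 4 (RCL M2): stack=[3,3] mem=[0,0,3,0]
After op 5 (RCL M2): stack=[3,3,3] mem=[0,0,3,0]
After op 6 (push 4): stack=[3,3,3,4] mem=[0,0,3,0]
After op 7 (push 10): stack=[3,3,3,4,10] mem=[0,0,3,0]
After op 8 (-): stack=[3,3,3,-6] mem=[0,0,3,0]
After op 9 (push 12): stack=[3,3,3,-6,12] mem=[0,0,3,0]
After op 10 (/): stack=[3,3,3,-1] mem=[0,0,3,0]
After op 11 (/): stack=[3,3,-3] mem=[0,0,3,0]
After op 12 (STO M2): stack=[3,3] mem=[0,0,-3,0]
After op 13 (*): stack=[9] mem=[0,0,-3,0]
After op 14 (pop): stack=[empty] mem=[0,0,-3,0]
After op 15 (push 3): stack=[3] mem=[0,0,-3,0]
After op 16 (RCL M2): stack=[3,-3] mem=[0,0,-3,0]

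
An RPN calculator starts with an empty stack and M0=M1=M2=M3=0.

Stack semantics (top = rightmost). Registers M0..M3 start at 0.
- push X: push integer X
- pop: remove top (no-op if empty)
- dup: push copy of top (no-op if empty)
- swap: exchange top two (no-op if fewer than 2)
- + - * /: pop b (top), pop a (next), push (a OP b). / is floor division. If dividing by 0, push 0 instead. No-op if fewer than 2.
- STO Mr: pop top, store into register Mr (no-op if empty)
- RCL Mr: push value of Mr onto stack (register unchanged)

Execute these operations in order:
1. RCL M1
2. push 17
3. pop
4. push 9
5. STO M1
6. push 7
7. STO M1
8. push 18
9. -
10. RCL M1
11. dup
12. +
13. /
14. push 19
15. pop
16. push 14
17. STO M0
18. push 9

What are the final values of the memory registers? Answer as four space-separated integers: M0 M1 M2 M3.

Answer: 14 7 0 0

Derivation:
After op 1 (RCL M1): stack=[0] mem=[0,0,0,0]
After op 2 (push 17): stack=[0,17] mem=[0,0,0,0]
After op 3 (pop): stack=[0] mem=[0,0,0,0]
After op 4 (push 9): stack=[0,9] mem=[0,0,0,0]
After op 5 (STO M1): stack=[0] mem=[0,9,0,0]
After op 6 (push 7): stack=[0,7] mem=[0,9,0,0]
After op 7 (STO M1): stack=[0] mem=[0,7,0,0]
After op 8 (push 18): stack=[0,18] mem=[0,7,0,0]
After op 9 (-): stack=[-18] mem=[0,7,0,0]
After op 10 (RCL M1): stack=[-18,7] mem=[0,7,0,0]
After op 11 (dup): stack=[-18,7,7] mem=[0,7,0,0]
After op 12 (+): stack=[-18,14] mem=[0,7,0,0]
After op 13 (/): stack=[-2] mem=[0,7,0,0]
After op 14 (push 19): stack=[-2,19] mem=[0,7,0,0]
After op 15 (pop): stack=[-2] mem=[0,7,0,0]
After op 16 (push 14): stack=[-2,14] mem=[0,7,0,0]
After op 17 (STO M0): stack=[-2] mem=[14,7,0,0]
After op 18 (push 9): stack=[-2,9] mem=[14,7,0,0]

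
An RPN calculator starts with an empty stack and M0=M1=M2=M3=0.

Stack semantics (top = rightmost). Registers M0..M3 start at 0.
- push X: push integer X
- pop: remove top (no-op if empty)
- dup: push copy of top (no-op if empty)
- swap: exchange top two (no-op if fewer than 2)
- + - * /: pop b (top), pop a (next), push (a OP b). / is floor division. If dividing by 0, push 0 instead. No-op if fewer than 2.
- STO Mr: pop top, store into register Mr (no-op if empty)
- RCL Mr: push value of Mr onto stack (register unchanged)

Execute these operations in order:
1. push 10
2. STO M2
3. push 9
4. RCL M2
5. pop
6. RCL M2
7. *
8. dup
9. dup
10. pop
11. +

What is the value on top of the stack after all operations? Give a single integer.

Answer: 180

Derivation:
After op 1 (push 10): stack=[10] mem=[0,0,0,0]
After op 2 (STO M2): stack=[empty] mem=[0,0,10,0]
After op 3 (push 9): stack=[9] mem=[0,0,10,0]
After op 4 (RCL M2): stack=[9,10] mem=[0,0,10,0]
After op 5 (pop): stack=[9] mem=[0,0,10,0]
After op 6 (RCL M2): stack=[9,10] mem=[0,0,10,0]
After op 7 (*): stack=[90] mem=[0,0,10,0]
After op 8 (dup): stack=[90,90] mem=[0,0,10,0]
After op 9 (dup): stack=[90,90,90] mem=[0,0,10,0]
After op 10 (pop): stack=[90,90] mem=[0,0,10,0]
After op 11 (+): stack=[180] mem=[0,0,10,0]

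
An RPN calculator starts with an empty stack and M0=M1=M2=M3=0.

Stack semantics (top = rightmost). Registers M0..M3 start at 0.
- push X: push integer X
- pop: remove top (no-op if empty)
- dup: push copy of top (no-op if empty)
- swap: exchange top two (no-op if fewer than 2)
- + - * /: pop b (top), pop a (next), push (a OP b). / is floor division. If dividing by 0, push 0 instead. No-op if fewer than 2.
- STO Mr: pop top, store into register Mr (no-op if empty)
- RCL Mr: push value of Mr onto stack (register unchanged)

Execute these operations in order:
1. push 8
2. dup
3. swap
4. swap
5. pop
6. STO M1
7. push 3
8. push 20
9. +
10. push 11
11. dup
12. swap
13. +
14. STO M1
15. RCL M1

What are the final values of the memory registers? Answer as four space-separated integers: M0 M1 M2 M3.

After op 1 (push 8): stack=[8] mem=[0,0,0,0]
After op 2 (dup): stack=[8,8] mem=[0,0,0,0]
After op 3 (swap): stack=[8,8] mem=[0,0,0,0]
After op 4 (swap): stack=[8,8] mem=[0,0,0,0]
After op 5 (pop): stack=[8] mem=[0,0,0,0]
After op 6 (STO M1): stack=[empty] mem=[0,8,0,0]
After op 7 (push 3): stack=[3] mem=[0,8,0,0]
After op 8 (push 20): stack=[3,20] mem=[0,8,0,0]
After op 9 (+): stack=[23] mem=[0,8,0,0]
After op 10 (push 11): stack=[23,11] mem=[0,8,0,0]
After op 11 (dup): stack=[23,11,11] mem=[0,8,0,0]
After op 12 (swap): stack=[23,11,11] mem=[0,8,0,0]
After op 13 (+): stack=[23,22] mem=[0,8,0,0]
After op 14 (STO M1): stack=[23] mem=[0,22,0,0]
After op 15 (RCL M1): stack=[23,22] mem=[0,22,0,0]

Answer: 0 22 0 0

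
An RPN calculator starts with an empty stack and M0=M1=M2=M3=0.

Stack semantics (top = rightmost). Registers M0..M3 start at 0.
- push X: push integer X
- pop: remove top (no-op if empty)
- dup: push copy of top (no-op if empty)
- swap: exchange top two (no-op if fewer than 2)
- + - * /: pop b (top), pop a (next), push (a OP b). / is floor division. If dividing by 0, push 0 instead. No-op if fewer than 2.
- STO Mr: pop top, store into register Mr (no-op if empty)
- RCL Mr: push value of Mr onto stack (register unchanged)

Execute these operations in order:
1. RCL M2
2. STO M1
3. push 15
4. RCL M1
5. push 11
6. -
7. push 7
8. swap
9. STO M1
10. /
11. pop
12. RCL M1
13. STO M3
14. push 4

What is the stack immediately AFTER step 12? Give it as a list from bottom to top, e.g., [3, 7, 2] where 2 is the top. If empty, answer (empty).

After op 1 (RCL M2): stack=[0] mem=[0,0,0,0]
After op 2 (STO M1): stack=[empty] mem=[0,0,0,0]
After op 3 (push 15): stack=[15] mem=[0,0,0,0]
After op 4 (RCL M1): stack=[15,0] mem=[0,0,0,0]
After op 5 (push 11): stack=[15,0,11] mem=[0,0,0,0]
After op 6 (-): stack=[15,-11] mem=[0,0,0,0]
After op 7 (push 7): stack=[15,-11,7] mem=[0,0,0,0]
After op 8 (swap): stack=[15,7,-11] mem=[0,0,0,0]
After op 9 (STO M1): stack=[15,7] mem=[0,-11,0,0]
After op 10 (/): stack=[2] mem=[0,-11,0,0]
After op 11 (pop): stack=[empty] mem=[0,-11,0,0]
After op 12 (RCL M1): stack=[-11] mem=[0,-11,0,0]

[-11]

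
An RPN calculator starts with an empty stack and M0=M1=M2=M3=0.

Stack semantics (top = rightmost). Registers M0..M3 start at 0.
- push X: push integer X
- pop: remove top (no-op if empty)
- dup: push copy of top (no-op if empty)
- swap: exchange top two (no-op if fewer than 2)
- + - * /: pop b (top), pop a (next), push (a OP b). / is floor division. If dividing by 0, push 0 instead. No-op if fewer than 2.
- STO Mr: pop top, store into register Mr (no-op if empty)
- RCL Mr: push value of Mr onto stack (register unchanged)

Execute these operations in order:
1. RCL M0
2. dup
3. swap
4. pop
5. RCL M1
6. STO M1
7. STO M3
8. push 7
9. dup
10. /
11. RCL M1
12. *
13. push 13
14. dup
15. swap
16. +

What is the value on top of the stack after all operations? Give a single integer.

After op 1 (RCL M0): stack=[0] mem=[0,0,0,0]
After op 2 (dup): stack=[0,0] mem=[0,0,0,0]
After op 3 (swap): stack=[0,0] mem=[0,0,0,0]
After op 4 (pop): stack=[0] mem=[0,0,0,0]
After op 5 (RCL M1): stack=[0,0] mem=[0,0,0,0]
After op 6 (STO M1): stack=[0] mem=[0,0,0,0]
After op 7 (STO M3): stack=[empty] mem=[0,0,0,0]
After op 8 (push 7): stack=[7] mem=[0,0,0,0]
After op 9 (dup): stack=[7,7] mem=[0,0,0,0]
After op 10 (/): stack=[1] mem=[0,0,0,0]
After op 11 (RCL M1): stack=[1,0] mem=[0,0,0,0]
After op 12 (*): stack=[0] mem=[0,0,0,0]
After op 13 (push 13): stack=[0,13] mem=[0,0,0,0]
After op 14 (dup): stack=[0,13,13] mem=[0,0,0,0]
After op 15 (swap): stack=[0,13,13] mem=[0,0,0,0]
After op 16 (+): stack=[0,26] mem=[0,0,0,0]

Answer: 26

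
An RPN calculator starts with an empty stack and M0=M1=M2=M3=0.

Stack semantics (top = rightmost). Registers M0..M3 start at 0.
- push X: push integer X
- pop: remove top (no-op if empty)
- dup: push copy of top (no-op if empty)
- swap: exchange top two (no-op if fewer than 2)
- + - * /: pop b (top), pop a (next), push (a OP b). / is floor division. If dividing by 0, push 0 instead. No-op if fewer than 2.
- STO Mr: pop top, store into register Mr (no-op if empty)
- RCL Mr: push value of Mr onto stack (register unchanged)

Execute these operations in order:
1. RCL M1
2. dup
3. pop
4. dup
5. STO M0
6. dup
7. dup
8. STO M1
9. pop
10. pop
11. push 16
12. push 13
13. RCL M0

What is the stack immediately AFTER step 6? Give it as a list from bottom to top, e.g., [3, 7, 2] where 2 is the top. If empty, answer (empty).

After op 1 (RCL M1): stack=[0] mem=[0,0,0,0]
After op 2 (dup): stack=[0,0] mem=[0,0,0,0]
After op 3 (pop): stack=[0] mem=[0,0,0,0]
After op 4 (dup): stack=[0,0] mem=[0,0,0,0]
After op 5 (STO M0): stack=[0] mem=[0,0,0,0]
After op 6 (dup): stack=[0,0] mem=[0,0,0,0]

[0, 0]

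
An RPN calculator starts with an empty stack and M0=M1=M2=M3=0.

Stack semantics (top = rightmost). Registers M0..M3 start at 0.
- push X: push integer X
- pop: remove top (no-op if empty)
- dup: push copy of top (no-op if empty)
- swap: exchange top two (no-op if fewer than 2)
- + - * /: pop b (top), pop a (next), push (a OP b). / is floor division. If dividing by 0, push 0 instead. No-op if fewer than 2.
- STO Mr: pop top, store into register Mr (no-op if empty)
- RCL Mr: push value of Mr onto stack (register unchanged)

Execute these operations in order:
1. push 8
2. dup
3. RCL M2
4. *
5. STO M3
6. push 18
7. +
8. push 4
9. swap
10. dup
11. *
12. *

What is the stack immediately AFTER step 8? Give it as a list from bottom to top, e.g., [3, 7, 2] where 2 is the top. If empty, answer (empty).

After op 1 (push 8): stack=[8] mem=[0,0,0,0]
After op 2 (dup): stack=[8,8] mem=[0,0,0,0]
After op 3 (RCL M2): stack=[8,8,0] mem=[0,0,0,0]
After op 4 (*): stack=[8,0] mem=[0,0,0,0]
After op 5 (STO M3): stack=[8] mem=[0,0,0,0]
After op 6 (push 18): stack=[8,18] mem=[0,0,0,0]
After op 7 (+): stack=[26] mem=[0,0,0,0]
After op 8 (push 4): stack=[26,4] mem=[0,0,0,0]

[26, 4]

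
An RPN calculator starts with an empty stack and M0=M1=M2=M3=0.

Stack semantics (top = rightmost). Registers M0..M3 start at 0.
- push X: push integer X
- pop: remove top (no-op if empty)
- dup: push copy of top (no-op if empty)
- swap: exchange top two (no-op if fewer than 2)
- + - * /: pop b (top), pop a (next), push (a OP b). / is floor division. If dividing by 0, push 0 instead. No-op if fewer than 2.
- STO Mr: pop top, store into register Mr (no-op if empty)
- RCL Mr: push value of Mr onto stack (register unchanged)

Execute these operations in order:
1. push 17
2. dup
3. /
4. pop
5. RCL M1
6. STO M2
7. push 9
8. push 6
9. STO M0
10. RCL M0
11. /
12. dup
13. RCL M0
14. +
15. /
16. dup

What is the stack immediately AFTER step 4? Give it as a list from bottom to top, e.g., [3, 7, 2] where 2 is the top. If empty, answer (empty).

After op 1 (push 17): stack=[17] mem=[0,0,0,0]
After op 2 (dup): stack=[17,17] mem=[0,0,0,0]
After op 3 (/): stack=[1] mem=[0,0,0,0]
After op 4 (pop): stack=[empty] mem=[0,0,0,0]

(empty)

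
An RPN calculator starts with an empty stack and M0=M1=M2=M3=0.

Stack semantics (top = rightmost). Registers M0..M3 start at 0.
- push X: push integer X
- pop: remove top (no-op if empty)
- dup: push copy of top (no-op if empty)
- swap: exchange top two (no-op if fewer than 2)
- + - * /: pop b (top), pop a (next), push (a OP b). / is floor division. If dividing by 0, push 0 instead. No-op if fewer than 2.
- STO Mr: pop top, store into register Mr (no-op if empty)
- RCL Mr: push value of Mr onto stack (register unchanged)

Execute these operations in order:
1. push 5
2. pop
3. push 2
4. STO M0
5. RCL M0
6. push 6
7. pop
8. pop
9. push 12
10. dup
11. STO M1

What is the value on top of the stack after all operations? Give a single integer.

Answer: 12

Derivation:
After op 1 (push 5): stack=[5] mem=[0,0,0,0]
After op 2 (pop): stack=[empty] mem=[0,0,0,0]
After op 3 (push 2): stack=[2] mem=[0,0,0,0]
After op 4 (STO M0): stack=[empty] mem=[2,0,0,0]
After op 5 (RCL M0): stack=[2] mem=[2,0,0,0]
After op 6 (push 6): stack=[2,6] mem=[2,0,0,0]
After op 7 (pop): stack=[2] mem=[2,0,0,0]
After op 8 (pop): stack=[empty] mem=[2,0,0,0]
After op 9 (push 12): stack=[12] mem=[2,0,0,0]
After op 10 (dup): stack=[12,12] mem=[2,0,0,0]
After op 11 (STO M1): stack=[12] mem=[2,12,0,0]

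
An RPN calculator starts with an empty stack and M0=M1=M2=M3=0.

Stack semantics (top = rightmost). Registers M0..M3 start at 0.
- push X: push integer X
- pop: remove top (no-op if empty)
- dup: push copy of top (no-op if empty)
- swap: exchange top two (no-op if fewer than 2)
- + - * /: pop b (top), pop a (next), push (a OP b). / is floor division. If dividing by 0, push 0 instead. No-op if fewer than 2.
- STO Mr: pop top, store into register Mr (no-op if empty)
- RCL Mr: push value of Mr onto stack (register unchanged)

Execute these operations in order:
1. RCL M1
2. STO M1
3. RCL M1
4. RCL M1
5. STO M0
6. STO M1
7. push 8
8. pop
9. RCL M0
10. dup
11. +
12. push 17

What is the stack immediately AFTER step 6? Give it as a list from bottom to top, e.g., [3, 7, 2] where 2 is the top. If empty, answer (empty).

After op 1 (RCL M1): stack=[0] mem=[0,0,0,0]
After op 2 (STO M1): stack=[empty] mem=[0,0,0,0]
After op 3 (RCL M1): stack=[0] mem=[0,0,0,0]
After op 4 (RCL M1): stack=[0,0] mem=[0,0,0,0]
After op 5 (STO M0): stack=[0] mem=[0,0,0,0]
After op 6 (STO M1): stack=[empty] mem=[0,0,0,0]

(empty)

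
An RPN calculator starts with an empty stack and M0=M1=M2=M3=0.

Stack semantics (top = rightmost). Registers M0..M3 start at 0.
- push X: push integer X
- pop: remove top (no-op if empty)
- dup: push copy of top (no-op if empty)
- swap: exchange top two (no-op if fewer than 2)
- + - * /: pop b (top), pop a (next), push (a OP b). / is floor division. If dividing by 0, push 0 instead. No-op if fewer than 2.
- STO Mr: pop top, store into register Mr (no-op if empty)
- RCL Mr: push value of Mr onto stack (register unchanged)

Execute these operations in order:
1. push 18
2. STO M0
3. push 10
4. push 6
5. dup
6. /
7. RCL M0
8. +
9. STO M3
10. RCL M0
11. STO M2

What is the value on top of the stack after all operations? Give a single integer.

Answer: 10

Derivation:
After op 1 (push 18): stack=[18] mem=[0,0,0,0]
After op 2 (STO M0): stack=[empty] mem=[18,0,0,0]
After op 3 (push 10): stack=[10] mem=[18,0,0,0]
After op 4 (push 6): stack=[10,6] mem=[18,0,0,0]
After op 5 (dup): stack=[10,6,6] mem=[18,0,0,0]
After op 6 (/): stack=[10,1] mem=[18,0,0,0]
After op 7 (RCL M0): stack=[10,1,18] mem=[18,0,0,0]
After op 8 (+): stack=[10,19] mem=[18,0,0,0]
After op 9 (STO M3): stack=[10] mem=[18,0,0,19]
After op 10 (RCL M0): stack=[10,18] mem=[18,0,0,19]
After op 11 (STO M2): stack=[10] mem=[18,0,18,19]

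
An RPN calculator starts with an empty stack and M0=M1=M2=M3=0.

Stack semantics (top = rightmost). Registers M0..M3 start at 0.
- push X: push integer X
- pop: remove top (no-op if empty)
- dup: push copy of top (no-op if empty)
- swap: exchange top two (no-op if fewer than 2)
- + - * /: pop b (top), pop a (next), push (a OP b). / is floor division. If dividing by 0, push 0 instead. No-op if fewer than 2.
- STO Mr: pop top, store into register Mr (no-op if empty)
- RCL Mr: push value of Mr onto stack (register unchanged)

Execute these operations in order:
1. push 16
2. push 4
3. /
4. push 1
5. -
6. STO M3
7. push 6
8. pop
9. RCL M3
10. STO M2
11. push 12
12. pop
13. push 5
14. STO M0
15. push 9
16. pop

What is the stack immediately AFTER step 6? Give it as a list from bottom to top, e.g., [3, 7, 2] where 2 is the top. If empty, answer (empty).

After op 1 (push 16): stack=[16] mem=[0,0,0,0]
After op 2 (push 4): stack=[16,4] mem=[0,0,0,0]
After op 3 (/): stack=[4] mem=[0,0,0,0]
After op 4 (push 1): stack=[4,1] mem=[0,0,0,0]
After op 5 (-): stack=[3] mem=[0,0,0,0]
After op 6 (STO M3): stack=[empty] mem=[0,0,0,3]

(empty)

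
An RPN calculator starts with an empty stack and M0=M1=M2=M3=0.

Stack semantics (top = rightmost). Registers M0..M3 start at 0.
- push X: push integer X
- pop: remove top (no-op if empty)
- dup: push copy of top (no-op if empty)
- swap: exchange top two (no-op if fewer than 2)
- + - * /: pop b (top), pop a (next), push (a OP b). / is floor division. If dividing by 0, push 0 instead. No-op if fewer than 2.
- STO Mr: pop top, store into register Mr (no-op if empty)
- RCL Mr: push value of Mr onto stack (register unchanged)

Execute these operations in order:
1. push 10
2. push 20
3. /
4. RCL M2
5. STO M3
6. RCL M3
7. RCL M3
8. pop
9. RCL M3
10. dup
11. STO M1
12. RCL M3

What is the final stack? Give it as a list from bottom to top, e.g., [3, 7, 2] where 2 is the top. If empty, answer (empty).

After op 1 (push 10): stack=[10] mem=[0,0,0,0]
After op 2 (push 20): stack=[10,20] mem=[0,0,0,0]
After op 3 (/): stack=[0] mem=[0,0,0,0]
After op 4 (RCL M2): stack=[0,0] mem=[0,0,0,0]
After op 5 (STO M3): stack=[0] mem=[0,0,0,0]
After op 6 (RCL M3): stack=[0,0] mem=[0,0,0,0]
After op 7 (RCL M3): stack=[0,0,0] mem=[0,0,0,0]
After op 8 (pop): stack=[0,0] mem=[0,0,0,0]
After op 9 (RCL M3): stack=[0,0,0] mem=[0,0,0,0]
After op 10 (dup): stack=[0,0,0,0] mem=[0,0,0,0]
After op 11 (STO M1): stack=[0,0,0] mem=[0,0,0,0]
After op 12 (RCL M3): stack=[0,0,0,0] mem=[0,0,0,0]

Answer: [0, 0, 0, 0]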